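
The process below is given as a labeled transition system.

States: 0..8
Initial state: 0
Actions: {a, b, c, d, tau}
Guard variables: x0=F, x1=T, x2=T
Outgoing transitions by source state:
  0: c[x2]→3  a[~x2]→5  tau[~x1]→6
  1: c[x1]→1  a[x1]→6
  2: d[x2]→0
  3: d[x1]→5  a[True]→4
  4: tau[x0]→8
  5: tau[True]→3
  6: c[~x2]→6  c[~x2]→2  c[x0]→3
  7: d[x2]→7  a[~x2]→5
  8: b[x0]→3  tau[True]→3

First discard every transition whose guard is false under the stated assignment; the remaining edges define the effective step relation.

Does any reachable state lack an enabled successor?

Answer: DEADLOCK at state 4

Analysis:
Reach set: {0,3,4,5}
  0: c→3  [deg 1]
  3: a→4  d→5  [deg 2]
  4: ∅  [deadlock]
  5: tau→3  [deg 1]
witness 4: c·a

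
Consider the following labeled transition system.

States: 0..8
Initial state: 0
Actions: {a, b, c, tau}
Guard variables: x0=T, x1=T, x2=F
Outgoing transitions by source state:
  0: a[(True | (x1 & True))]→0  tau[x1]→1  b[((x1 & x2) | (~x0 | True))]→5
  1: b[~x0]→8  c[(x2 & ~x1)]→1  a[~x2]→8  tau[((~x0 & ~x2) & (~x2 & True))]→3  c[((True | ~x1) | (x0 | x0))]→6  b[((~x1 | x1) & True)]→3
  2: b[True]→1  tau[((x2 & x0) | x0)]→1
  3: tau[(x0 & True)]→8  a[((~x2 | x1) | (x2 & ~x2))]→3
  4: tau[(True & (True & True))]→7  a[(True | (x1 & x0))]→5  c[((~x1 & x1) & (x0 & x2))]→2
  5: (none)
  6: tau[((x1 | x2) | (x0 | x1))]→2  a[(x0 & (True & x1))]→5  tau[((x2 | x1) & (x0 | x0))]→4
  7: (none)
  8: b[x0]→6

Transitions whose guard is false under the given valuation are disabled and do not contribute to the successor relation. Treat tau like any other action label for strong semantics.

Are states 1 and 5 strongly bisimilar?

Answer: NOT BISIMILAR

Trace:
Refine partition for ~:
  P[0] = {{0,1,2,3,4,5,6,7,8}}
  P[1] = {{0},{1},{2},{3,4,6},{5,7},{8}}
  P[2] = {{0},{1},{2},{3},{4},{5,7},{6},{8}}
Fixed point at round 3; 8 class(es).
[1]={1}  [5]={5,7}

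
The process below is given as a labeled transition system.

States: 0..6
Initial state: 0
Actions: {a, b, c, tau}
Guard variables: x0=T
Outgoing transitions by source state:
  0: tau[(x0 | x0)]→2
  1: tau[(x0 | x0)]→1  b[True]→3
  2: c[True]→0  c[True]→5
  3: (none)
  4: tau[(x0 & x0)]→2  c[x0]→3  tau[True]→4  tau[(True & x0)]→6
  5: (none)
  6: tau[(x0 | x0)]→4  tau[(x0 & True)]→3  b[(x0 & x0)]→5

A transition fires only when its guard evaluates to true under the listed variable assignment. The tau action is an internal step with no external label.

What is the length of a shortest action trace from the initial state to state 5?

Answer: 2

Trace:
BFS to 5:
  Layer 0: {0}
  Layer 1: {2}
  Layer 2: {5}
first hit 5 at d=2 via tau·c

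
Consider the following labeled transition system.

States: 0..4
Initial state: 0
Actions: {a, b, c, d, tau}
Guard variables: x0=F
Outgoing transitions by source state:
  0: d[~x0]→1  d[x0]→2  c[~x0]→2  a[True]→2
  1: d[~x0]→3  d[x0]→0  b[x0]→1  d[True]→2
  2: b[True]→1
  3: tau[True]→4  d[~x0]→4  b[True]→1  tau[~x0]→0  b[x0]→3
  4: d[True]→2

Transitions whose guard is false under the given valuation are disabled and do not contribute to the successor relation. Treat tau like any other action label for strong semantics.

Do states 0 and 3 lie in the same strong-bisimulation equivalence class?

Compute ~ classes (split until stable):
  π0 = {{0,1,2,3,4}}
  π1 = {{0},{1,4},{2},{3}}
  π2 = {{0},{1},{2},{3},{4}}
stable after 3 split(s): 5 block(s)
[0]={0}  [3]={3}

Answer: NOT BISIMILAR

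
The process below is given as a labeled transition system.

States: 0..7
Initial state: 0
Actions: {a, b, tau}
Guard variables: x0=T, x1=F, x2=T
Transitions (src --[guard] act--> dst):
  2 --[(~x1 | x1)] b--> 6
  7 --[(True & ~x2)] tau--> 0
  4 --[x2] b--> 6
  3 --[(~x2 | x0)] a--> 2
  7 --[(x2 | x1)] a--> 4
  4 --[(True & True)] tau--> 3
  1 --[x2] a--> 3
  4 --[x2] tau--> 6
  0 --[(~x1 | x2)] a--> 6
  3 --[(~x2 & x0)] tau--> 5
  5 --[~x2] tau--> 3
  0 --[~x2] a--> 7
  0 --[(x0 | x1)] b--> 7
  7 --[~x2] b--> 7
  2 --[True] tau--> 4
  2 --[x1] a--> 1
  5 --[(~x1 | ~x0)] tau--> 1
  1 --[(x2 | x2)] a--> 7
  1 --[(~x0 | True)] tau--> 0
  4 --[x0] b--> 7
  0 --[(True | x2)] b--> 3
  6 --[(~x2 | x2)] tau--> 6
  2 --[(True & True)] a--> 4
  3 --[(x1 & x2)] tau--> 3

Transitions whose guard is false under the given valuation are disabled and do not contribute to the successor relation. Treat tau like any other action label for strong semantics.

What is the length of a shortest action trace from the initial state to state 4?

Answer: 2

Working:
Breadth-first toward 4:
  Layer 0: {0}
  Layer 1: {3,6,7}
  Layer 2: {2,4}
4 enters at depth 2; path b·a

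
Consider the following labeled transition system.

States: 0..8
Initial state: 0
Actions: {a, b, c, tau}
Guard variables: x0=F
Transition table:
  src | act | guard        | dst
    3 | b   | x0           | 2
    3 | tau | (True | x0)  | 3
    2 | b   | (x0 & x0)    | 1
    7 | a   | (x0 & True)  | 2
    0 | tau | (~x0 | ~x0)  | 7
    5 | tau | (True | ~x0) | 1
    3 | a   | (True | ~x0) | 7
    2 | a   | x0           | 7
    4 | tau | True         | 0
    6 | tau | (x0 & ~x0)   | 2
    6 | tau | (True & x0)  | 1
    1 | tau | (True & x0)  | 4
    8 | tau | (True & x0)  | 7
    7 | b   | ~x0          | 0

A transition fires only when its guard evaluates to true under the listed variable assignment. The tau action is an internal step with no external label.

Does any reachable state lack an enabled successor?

Answer: DEADLOCK-FREE

Trace:
R = {0,7}
  0: tau→7  [deg 1]
  7: b→0  [deg 1]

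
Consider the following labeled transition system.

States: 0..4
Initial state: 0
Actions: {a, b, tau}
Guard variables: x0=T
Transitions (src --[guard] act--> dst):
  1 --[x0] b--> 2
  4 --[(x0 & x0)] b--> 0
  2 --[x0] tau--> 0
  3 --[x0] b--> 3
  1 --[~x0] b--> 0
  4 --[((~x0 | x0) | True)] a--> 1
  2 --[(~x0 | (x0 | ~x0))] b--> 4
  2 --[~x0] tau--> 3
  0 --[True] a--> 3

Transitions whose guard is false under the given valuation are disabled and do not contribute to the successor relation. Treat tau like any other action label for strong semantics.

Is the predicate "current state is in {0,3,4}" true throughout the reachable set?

Answer: INVARIANT HOLDS

Trace:
Inv-set: {0,3,4}
Reach set: {0,3}
  0: ok
  3: ok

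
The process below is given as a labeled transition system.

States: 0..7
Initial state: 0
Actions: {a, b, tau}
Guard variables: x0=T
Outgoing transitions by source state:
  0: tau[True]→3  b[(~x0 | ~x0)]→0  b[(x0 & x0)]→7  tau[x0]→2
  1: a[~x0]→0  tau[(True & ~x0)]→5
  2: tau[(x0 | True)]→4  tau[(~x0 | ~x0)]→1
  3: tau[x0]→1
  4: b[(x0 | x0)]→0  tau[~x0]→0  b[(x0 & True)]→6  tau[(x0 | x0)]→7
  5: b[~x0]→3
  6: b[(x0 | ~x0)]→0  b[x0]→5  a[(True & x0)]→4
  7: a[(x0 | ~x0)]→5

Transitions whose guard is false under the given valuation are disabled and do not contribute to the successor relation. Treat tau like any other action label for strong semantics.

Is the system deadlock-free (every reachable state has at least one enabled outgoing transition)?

Reachable = {0,1,2,3,4,5,6,7}
  0: b→7  tau→2  tau→3  [3 out]
  1: ∅  [deadlock]
  2: tau→4  [1 out]
  3: tau→1  [1 out]
  4: b→0  b→6  tau→7  [3 out]
  5: ∅  [deadlock]
  6: a→4  b→0  b→5  [3 out]
  7: a→5  [1 out]
Path to 1: tau·tau

Answer: DEADLOCK at state 1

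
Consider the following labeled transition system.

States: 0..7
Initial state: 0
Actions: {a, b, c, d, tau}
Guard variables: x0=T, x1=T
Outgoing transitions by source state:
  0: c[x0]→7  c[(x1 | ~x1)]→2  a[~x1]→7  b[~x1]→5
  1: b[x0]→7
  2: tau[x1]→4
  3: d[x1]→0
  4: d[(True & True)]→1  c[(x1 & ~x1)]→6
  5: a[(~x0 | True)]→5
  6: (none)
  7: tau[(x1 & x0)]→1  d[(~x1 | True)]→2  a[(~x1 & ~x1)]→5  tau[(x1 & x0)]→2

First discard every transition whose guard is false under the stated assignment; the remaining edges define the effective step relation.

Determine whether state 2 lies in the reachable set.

Answer: REACHABLE

Trace:
After dropping false guards: 10 live edges.
depth 0: {0}
depth 1: {2,7}  now seen {0,2,7}
depth 2: {1,4}  now seen {0,1,2,4,7}
Reach set: {0,1,2,4,7}
witness 2: c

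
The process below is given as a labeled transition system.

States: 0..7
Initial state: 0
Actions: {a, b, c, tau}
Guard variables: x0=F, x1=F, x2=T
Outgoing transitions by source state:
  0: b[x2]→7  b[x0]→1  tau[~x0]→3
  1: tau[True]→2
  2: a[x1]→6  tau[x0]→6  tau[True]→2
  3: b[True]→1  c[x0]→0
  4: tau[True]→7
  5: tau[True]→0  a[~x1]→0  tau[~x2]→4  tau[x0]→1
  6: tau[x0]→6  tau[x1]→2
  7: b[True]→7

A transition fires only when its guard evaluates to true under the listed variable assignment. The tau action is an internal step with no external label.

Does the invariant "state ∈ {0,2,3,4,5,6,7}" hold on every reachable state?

Inv-set: {0,2,3,4,5,6,7}
Reach set: {0,1,2,3,7}
  0: ✓
  1: outside
  2: ✓
  3: ✓
  7: ✓
counterexample path to 1: tau·b

Answer: INVARIANT VIOLATED at state 1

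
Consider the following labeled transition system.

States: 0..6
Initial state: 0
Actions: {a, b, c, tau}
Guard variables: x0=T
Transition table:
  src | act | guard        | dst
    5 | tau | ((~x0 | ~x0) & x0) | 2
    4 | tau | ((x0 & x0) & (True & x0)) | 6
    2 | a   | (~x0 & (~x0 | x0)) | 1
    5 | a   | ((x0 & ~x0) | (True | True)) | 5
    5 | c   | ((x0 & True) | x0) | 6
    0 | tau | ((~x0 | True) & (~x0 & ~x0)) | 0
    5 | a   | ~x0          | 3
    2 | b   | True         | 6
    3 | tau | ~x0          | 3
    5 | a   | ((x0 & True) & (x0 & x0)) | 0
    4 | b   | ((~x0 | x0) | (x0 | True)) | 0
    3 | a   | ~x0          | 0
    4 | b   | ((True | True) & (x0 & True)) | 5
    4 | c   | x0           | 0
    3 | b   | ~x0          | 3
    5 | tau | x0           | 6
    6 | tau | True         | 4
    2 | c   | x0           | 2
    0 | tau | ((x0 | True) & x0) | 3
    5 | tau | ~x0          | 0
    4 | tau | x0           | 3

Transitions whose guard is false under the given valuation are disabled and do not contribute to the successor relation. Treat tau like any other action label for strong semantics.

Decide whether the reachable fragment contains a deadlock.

R = {0,3}
  0: tau→3  [1 exit(s)]
  3: ∅  [no exit]
witness 3: tau

Answer: DEADLOCK at state 3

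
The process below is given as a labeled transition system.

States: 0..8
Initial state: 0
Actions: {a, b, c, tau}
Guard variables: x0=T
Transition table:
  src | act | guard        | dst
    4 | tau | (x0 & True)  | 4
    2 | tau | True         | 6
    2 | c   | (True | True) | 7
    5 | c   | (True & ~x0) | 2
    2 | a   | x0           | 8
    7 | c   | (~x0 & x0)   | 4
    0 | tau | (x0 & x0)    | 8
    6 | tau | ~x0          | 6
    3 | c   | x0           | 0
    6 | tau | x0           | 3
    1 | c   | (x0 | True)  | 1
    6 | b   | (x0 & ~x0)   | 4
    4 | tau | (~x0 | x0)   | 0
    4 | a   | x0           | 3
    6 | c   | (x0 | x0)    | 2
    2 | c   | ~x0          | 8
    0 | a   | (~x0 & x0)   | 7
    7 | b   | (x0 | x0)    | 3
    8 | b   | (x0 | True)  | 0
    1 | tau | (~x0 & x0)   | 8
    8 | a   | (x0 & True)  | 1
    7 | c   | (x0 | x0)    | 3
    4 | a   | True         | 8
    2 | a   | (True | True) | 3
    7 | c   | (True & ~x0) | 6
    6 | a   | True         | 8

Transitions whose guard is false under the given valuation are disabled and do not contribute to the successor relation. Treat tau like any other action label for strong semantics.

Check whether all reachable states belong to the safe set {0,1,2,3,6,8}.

Answer: INVARIANT HOLDS

Working:
Safe = {0,1,2,3,6,8}
R = {0,1,8}
  0: safe
  1: safe
  8: safe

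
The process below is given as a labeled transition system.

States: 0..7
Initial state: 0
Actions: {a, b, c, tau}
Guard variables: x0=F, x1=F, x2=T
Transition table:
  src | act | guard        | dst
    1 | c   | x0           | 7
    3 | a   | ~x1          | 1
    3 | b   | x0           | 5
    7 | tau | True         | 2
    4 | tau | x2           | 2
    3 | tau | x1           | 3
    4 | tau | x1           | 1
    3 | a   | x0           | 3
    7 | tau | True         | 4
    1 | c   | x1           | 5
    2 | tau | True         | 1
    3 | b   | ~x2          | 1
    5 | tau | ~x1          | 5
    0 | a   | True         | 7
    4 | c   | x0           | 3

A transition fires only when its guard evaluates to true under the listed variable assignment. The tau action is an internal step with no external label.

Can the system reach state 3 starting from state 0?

Answer: UNREACHABLE

Working:
Guard filter leaves 7 enabled edge(s).
Layer 0: {0}
Layer 1: {7}  cumulative {0,7}
Layer 2: {2,4}  cumulative {0,2,4,7}
Layer 3: {1}  cumulative {0,1,2,4,7}
R = {0,1,2,4,7}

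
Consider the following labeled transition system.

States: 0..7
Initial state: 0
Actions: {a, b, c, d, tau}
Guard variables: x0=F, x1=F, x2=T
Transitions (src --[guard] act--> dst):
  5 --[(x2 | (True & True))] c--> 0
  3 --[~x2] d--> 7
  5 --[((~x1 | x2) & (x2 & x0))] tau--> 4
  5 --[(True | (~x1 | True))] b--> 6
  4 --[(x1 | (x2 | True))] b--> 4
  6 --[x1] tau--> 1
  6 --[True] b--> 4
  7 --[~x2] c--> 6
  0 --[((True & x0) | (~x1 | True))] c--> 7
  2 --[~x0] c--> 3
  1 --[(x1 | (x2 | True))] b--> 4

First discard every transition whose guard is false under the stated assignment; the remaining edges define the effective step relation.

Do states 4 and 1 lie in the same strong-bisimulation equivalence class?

Answer: BISIMILAR

Trace:
Bisimulation quotient by refinement:
  P[0] = {{0,1,2,3,4,5,6,7}}
  P[1] = {{0,2},{1,4,6},{3,7},{5}}
stable after 2 split(s): 4 block(s)
[4]={1,4,6}  [1]={1,4,6}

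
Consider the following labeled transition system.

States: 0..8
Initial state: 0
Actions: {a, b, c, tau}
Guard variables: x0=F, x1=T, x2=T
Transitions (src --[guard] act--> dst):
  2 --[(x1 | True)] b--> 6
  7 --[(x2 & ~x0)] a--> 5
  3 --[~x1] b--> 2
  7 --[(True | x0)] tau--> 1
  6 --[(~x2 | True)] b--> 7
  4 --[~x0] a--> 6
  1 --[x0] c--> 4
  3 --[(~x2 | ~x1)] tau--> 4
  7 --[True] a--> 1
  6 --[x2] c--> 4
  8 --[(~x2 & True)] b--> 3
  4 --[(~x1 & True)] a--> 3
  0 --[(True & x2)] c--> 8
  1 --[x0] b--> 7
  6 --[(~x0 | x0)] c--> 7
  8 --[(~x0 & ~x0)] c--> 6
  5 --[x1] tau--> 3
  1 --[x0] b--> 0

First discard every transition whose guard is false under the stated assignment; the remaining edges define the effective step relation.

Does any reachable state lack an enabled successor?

R = {0,1,3,4,5,6,7,8}
  0: c→8  [1 exit(s)]
  1: ∅  [no exit]
  3: ∅  [no exit]
  4: a→6  [1 exit(s)]
  5: tau→3  [1 exit(s)]
  6: b→7  c→4  c→7  [3 exit(s)]
  7: a→1  a→5  tau→1  [3 exit(s)]
  8: c→6  [1 exit(s)]
witness 1: c·c·b·a

Answer: DEADLOCK at state 1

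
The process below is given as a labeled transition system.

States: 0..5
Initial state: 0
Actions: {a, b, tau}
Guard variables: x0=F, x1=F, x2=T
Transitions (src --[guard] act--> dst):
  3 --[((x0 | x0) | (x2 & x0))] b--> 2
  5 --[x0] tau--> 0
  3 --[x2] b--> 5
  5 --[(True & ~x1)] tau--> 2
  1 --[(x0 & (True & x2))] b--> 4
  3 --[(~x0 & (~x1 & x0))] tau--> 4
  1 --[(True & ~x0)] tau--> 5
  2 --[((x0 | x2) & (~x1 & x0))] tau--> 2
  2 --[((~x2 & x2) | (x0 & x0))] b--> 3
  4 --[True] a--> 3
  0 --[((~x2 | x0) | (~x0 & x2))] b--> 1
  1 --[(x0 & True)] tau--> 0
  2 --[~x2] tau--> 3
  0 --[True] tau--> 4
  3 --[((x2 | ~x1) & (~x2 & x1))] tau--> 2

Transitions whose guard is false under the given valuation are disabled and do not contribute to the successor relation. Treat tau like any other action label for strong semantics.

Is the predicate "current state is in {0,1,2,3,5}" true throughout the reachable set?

Answer: INVARIANT VIOLATED at state 4

Trace:
Inv-set: {0,1,2,3,5}
R = {0,1,2,3,4,5}
  0: safe
  1: safe
  2: safe
  3: safe
  4: ✗ unsafe
  5: safe
counterexample path to 4: tau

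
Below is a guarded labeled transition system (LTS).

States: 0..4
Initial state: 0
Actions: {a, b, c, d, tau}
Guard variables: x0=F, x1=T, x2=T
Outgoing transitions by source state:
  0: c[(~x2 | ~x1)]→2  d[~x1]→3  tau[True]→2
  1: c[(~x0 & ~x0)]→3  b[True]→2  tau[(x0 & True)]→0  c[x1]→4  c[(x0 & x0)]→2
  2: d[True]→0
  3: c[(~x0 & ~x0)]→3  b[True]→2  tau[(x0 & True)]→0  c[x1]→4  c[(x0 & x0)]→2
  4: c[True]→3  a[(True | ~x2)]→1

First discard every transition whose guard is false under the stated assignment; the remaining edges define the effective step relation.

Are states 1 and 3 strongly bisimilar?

Compute ~ classes (split until stable):
  P[0] = {{0,1,2,3,4}}
  P[1] = {{0},{1,3},{2},{4}}
stable after 2 split(s): 4 block(s)
class of 1: {1,3}; class of 3: {1,3}

Answer: BISIMILAR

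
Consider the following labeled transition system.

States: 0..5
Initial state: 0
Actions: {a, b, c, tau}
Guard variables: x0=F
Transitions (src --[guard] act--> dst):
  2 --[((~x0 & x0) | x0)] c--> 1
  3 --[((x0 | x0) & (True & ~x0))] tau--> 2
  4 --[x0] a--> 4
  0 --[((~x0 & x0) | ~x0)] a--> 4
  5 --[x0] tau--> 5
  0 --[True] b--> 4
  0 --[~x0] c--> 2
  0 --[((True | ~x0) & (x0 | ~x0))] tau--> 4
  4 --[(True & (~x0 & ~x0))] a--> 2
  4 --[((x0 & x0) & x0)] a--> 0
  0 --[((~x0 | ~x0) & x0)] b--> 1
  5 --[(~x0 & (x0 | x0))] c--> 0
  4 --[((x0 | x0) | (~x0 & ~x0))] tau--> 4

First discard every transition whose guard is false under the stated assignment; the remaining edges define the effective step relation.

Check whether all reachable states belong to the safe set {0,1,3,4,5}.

Answer: INVARIANT VIOLATED at state 2

Analysis:
Safe = {0,1,3,4,5}
R = {0,2,4}
  0: safe
  2: outside
  4: safe
reach 2 via c — violates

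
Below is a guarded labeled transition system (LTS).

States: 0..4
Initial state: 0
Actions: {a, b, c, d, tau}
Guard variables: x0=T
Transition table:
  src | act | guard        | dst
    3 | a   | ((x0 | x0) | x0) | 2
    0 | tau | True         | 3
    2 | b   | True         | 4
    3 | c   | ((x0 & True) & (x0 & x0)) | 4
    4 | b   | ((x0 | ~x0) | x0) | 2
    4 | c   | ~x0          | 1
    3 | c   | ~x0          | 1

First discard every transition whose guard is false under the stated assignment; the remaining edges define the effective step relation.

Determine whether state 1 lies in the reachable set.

Answer: UNREACHABLE

Working:
Guard filter leaves 5 enabled edge(s).
L0 = {0}
L1 = {3}  cumulative {0,3}
L2 = {2,4}  cumulative {0,2,3,4}
Reachable = {0,2,3,4}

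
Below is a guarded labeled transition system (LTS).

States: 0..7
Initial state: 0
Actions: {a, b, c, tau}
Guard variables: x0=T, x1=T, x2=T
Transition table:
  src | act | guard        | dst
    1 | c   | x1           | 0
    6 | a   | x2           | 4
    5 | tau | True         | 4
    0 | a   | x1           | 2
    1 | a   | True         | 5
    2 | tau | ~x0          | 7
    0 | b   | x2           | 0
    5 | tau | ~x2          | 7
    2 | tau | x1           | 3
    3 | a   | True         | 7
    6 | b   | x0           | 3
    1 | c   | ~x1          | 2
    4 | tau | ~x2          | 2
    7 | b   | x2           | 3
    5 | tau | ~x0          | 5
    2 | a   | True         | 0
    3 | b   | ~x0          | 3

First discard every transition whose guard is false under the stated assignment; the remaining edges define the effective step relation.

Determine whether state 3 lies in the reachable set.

Answer: REACHABLE

Analysis:
11 transition(s) survive guard evaluation.
L0 = {0}
L1 = {2}  now seen {0,2}
L2 = {3}  now seen {0,2,3}
L3 = {7}  now seen {0,2,3,7}
R = {0,2,3,7}
Path to 3: a·tau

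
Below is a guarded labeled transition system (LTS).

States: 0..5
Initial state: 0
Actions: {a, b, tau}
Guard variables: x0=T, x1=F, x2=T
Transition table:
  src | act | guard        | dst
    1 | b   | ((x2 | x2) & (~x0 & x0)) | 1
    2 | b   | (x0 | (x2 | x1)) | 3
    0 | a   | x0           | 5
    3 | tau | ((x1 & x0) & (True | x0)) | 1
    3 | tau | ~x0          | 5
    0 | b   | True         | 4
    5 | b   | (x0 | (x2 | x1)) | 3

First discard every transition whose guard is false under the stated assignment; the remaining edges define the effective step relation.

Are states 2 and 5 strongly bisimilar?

Answer: BISIMILAR

Working:
Bisimulation quotient by refinement:
  π0 = {{0,1,2,3,4,5}}
  π1 = {{0},{1,3,4},{2,5}}
stable after 2 split(s): 3 block(s)
class of 2: {2,5}; class of 5: {2,5}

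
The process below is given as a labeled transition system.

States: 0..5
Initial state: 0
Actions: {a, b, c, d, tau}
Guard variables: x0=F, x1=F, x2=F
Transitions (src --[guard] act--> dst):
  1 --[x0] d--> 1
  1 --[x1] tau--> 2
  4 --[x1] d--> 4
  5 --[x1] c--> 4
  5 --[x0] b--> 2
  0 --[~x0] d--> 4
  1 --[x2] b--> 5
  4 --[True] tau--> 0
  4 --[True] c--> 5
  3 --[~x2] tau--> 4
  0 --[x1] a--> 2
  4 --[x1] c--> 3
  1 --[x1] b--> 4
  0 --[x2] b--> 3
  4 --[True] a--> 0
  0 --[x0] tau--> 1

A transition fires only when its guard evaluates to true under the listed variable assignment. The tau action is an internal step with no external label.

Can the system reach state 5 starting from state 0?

5 transition(s) survive guard evaluation.
Layer 0: {0}
Layer 1: {4}  cumulative {0,4}
Layer 2: {5}  cumulative {0,4,5}
Reach set: {0,4,5}
witness 5: d·c

Answer: REACHABLE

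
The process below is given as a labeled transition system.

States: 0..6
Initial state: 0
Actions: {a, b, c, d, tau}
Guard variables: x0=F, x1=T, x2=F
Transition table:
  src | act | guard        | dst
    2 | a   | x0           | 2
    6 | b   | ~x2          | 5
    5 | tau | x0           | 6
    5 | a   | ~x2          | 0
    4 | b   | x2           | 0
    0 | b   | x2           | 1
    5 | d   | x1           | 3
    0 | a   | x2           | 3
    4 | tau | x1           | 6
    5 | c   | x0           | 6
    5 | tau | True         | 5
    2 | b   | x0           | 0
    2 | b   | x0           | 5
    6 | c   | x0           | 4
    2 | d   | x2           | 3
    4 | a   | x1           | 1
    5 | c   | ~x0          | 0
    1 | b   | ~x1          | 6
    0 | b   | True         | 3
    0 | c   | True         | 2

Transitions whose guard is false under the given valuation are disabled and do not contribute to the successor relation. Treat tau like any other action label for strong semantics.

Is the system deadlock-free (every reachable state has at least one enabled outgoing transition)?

Answer: DEADLOCK at state 2

Analysis:
Reach set: {0,2,3}
  0: b→3  c→2  [2 exit(s)]
  2: ∅  [no exit]
  3: ∅  [no exit]
trace reaching 2: c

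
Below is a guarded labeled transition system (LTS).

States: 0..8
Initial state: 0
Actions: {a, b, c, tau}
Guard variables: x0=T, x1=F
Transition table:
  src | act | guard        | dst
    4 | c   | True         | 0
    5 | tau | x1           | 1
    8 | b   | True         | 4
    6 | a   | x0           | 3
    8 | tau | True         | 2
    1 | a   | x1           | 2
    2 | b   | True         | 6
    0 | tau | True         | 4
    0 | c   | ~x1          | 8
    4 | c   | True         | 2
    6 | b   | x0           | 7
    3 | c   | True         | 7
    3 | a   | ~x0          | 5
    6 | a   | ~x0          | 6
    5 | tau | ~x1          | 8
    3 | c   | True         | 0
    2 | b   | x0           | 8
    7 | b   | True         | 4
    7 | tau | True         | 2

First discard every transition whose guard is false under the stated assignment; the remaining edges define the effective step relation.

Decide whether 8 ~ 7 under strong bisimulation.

Refine partition for ~:
  P[0] = {{0,1,2,3,4,5,6,7,8}}
  P[1] = {{0},{1},{2},{3,4},{5},{6},{7,8}}
  P[2] = {{0},{1},{2},{3},{4},{5},{6},{7,8}}
Fixed point at round 3; 8 class(es).
8∈{7,8}, 7∈{7,8}

Answer: BISIMILAR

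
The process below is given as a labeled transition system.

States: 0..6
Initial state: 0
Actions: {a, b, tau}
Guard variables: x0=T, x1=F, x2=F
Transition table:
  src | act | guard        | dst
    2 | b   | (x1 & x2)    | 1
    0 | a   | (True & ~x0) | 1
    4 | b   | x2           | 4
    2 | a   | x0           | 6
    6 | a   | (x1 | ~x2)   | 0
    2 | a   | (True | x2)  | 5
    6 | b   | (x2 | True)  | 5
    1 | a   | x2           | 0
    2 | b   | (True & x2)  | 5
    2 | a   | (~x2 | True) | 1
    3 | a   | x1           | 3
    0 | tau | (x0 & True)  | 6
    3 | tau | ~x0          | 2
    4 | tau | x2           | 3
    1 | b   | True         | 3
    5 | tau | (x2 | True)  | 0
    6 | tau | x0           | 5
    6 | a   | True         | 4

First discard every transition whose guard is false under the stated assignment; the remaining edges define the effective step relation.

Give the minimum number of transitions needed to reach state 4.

Breadth-first toward 4:
  depth 0: {0}
  depth 1: {6}
  depth 2: {4,5}
4 enters at depth 2; path tau·a

Answer: 2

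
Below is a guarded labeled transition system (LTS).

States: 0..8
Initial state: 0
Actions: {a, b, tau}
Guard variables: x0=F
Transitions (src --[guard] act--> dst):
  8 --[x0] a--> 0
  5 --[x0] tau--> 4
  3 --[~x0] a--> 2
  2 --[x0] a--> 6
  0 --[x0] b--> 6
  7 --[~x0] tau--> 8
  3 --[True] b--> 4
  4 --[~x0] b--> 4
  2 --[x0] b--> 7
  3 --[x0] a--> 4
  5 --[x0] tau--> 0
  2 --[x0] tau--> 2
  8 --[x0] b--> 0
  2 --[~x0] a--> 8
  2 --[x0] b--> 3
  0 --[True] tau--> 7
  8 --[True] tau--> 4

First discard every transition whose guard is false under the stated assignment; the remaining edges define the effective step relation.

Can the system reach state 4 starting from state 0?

7 transition(s) survive guard evaluation.
Layer 0: {0}
Layer 1: {7}  cumulative {0,7}
Layer 2: {8}  cumulative {0,7,8}
Layer 3: {4}  cumulative {0,4,7,8}
R = {0,4,7,8}
witness 4: tau·tau·tau

Answer: REACHABLE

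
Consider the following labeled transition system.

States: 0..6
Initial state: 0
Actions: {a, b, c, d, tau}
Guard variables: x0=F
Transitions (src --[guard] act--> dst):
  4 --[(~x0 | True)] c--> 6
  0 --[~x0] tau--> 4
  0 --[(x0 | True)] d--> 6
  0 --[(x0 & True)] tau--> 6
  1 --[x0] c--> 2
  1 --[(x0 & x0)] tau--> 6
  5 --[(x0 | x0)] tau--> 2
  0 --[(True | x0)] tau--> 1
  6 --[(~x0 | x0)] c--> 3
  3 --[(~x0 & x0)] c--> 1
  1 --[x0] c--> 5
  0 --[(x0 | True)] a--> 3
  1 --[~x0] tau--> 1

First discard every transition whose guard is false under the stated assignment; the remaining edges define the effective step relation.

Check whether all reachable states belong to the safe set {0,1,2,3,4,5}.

Answer: INVARIANT VIOLATED at state 6

Working:
Allowed set {0,1,2,3,4,5}
Reach set: {0,1,3,4,6}
  0: ok
  1: ok
  3: ok
  4: ok
  6: outside
witness against invariant: d → 6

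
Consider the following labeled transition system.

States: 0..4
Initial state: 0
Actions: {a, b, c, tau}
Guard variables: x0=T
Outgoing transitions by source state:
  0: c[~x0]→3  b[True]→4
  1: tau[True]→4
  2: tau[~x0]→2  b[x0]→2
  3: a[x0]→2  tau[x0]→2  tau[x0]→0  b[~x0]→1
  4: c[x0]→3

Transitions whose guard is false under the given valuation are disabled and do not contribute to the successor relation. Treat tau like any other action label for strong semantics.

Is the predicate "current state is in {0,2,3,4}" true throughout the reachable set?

Allowed set {0,2,3,4}
Reachable = {0,2,3,4}
  0: ok
  2: ok
  3: ok
  4: ok

Answer: INVARIANT HOLDS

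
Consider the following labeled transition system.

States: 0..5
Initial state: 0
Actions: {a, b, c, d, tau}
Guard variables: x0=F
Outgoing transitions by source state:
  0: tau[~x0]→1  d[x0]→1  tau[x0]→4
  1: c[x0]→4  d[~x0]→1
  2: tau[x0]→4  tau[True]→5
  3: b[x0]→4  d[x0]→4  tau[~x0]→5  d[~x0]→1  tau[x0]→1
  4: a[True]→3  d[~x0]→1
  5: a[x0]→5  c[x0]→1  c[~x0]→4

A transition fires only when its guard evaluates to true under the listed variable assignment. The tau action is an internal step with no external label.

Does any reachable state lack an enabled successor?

Answer: DEADLOCK-FREE

Working:
R = {0,1}
  0: tau→1  [1 out]
  1: d→1  [1 out]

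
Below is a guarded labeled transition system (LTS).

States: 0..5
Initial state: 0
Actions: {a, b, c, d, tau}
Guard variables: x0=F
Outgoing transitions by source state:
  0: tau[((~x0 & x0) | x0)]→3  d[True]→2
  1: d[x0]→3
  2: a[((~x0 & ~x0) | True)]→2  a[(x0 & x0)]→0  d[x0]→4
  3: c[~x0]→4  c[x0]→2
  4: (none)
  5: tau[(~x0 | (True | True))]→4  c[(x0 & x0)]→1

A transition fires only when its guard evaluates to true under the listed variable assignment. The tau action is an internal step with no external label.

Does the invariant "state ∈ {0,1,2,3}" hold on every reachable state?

Allowed set {0,1,2,3}
Reachable = {0,2}
  0: safe
  2: safe

Answer: INVARIANT HOLDS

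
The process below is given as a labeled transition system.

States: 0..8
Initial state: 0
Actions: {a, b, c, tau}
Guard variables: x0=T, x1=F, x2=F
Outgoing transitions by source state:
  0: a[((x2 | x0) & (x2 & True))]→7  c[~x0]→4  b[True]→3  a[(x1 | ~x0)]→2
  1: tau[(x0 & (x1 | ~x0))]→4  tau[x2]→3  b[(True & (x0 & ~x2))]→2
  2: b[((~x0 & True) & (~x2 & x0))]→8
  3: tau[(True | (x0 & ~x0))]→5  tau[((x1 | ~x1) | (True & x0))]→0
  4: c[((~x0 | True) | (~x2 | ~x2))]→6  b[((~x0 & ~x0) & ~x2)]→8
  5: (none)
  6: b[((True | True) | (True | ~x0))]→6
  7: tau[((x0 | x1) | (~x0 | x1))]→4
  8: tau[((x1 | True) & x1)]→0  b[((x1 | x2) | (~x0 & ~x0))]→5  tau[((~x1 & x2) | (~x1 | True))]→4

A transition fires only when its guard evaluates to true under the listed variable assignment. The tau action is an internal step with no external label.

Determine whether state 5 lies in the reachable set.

Answer: REACHABLE

Analysis:
Guard filter leaves 8 enabled edge(s).
Layer 0: {0}
Layer 1: {3}  total {0,3}
Layer 2: {5}  total {0,3,5}
Reachable = {0,3,5}
Path to 5: b·tau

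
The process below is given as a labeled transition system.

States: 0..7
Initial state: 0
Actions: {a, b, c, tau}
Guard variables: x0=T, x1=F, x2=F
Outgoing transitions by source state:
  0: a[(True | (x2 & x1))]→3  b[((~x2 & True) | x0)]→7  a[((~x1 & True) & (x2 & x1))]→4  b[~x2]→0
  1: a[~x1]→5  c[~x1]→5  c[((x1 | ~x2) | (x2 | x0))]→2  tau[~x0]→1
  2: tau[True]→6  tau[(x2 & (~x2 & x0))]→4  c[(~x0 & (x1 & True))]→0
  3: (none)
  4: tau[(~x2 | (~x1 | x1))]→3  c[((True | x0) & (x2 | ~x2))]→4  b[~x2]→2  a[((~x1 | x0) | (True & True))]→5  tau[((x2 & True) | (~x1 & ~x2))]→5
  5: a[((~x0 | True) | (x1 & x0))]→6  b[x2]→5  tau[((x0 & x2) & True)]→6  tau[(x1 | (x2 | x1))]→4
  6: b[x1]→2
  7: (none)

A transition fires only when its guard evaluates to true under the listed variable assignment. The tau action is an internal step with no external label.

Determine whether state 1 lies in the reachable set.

Answer: UNREACHABLE

Analysis:
13 transition(s) survive guard evaluation.
depth 0: {0}
depth 1: {3,7}  total {0,3,7}
Reach set: {0,3,7}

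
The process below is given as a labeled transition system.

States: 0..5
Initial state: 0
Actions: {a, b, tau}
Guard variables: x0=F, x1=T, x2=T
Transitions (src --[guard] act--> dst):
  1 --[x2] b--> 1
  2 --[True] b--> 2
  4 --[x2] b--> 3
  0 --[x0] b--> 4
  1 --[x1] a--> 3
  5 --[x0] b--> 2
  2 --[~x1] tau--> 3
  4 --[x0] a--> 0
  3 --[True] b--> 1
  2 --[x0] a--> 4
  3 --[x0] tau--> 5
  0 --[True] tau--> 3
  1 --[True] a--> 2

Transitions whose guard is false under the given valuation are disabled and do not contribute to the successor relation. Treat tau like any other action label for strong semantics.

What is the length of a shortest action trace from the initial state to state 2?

Answer: 3

Working:
Layered search for 2:
  depth 0: {0}
  depth 1: {3}
  depth 2: {1}
  depth 3: {2}
first hit 2 at d=3 via tau·b·a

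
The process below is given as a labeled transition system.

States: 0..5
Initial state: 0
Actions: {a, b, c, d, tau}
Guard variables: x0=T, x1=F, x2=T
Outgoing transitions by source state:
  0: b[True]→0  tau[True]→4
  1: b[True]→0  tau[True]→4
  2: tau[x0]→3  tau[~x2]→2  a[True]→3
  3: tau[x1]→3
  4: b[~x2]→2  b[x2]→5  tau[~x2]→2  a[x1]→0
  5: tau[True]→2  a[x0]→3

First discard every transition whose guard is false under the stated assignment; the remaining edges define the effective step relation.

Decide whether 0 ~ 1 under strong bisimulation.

Bisimulation quotient by refinement:
  P[0] = {{0,1,2,3,4,5}}
  P[1] = {{0,1},{2,5},{3},{4}}
  P[2] = {{0,1},{2},{3},{4},{5}}
stable after 3 split(s): 5 block(s)
class of 0: {0,1}; class of 1: {0,1}

Answer: BISIMILAR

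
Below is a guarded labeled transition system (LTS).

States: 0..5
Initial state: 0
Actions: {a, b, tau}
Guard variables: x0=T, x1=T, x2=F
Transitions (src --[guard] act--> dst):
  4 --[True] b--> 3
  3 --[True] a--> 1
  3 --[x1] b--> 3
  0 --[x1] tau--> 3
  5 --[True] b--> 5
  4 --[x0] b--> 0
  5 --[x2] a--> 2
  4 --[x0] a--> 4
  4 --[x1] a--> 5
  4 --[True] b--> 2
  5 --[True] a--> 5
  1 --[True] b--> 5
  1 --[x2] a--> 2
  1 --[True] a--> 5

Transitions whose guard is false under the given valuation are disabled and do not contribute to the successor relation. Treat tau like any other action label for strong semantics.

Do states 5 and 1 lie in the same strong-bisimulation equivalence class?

Refine partition for ~:
  P[0] = {{0,1,2,3,4,5}}
  P[1] = {{0},{1,3,4,5},{2}}
  P[2] = {{0},{1,3,5},{2},{4}}
stable after 3 split(s): 4 block(s)
[5]={1,3,5}  [1]={1,3,5}

Answer: BISIMILAR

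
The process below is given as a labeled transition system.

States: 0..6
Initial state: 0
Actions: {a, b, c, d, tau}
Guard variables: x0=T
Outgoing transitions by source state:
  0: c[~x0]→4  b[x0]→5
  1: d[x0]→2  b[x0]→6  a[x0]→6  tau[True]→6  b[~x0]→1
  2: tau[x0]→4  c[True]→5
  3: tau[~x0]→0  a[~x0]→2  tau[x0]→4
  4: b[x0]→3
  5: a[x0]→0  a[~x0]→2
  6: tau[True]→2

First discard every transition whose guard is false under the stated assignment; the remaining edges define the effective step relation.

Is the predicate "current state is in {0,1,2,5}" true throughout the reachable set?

Answer: INVARIANT HOLDS

Trace:
Safe = {0,1,2,5}
Reach set: {0,5}
  0: ✓
  5: ✓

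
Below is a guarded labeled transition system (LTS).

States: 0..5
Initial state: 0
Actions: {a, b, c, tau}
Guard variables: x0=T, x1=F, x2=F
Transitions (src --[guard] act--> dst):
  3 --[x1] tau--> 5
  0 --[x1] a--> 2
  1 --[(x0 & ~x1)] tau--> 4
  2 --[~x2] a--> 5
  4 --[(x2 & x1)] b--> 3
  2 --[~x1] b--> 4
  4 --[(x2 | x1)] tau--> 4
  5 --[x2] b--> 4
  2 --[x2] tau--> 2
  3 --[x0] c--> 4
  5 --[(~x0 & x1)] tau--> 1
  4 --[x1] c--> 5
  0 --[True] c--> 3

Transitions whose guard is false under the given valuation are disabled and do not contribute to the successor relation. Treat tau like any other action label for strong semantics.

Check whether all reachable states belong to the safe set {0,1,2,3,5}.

Allowed set {0,1,2,3,5}
Reachable = {0,3,4}
  0: ✓
  3: ✓
  4: ✗ unsafe
reach 4 via c·c — violates

Answer: INVARIANT VIOLATED at state 4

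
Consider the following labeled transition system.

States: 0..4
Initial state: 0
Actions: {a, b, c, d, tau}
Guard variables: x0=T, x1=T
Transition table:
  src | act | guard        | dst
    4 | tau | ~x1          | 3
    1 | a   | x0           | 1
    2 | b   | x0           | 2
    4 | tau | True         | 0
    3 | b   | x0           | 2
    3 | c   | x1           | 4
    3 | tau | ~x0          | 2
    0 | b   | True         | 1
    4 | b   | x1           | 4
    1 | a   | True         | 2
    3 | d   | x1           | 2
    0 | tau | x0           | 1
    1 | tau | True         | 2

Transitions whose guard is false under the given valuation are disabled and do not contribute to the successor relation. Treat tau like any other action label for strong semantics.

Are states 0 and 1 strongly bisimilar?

Compute ~ classes (split until stable):
  round 0: {{0,1,2,3,4}}
  round 1: {{0,4},{1},{2},{3}}
  round 2: {{0},{1},{2},{3},{4}}
stable after 3 split(s): 5 block(s)
class of 0: {0}; class of 1: {1}

Answer: NOT BISIMILAR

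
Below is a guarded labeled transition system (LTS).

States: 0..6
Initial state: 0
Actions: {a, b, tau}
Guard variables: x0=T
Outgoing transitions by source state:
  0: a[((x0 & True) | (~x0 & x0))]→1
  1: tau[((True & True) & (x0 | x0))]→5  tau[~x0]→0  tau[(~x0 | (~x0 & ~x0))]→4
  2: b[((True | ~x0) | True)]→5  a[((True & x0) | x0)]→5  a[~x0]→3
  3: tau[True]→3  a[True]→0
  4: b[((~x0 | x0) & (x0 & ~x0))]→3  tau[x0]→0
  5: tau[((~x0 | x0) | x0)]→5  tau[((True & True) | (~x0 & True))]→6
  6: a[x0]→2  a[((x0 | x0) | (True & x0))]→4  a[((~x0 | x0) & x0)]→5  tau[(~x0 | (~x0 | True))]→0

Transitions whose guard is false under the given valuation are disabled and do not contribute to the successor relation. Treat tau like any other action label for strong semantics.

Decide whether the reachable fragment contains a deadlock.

Answer: DEADLOCK-FREE

Working:
Reach set: {0,1,2,4,5,6}
  0: a→1  [1 exit(s)]
  1: tau→5  [1 exit(s)]
  2: a→5  b→5  [2 exit(s)]
  4: tau→0  [1 exit(s)]
  5: tau→5  tau→6  [2 exit(s)]
  6: a→2  a→4  a→5  tau→0  [4 exit(s)]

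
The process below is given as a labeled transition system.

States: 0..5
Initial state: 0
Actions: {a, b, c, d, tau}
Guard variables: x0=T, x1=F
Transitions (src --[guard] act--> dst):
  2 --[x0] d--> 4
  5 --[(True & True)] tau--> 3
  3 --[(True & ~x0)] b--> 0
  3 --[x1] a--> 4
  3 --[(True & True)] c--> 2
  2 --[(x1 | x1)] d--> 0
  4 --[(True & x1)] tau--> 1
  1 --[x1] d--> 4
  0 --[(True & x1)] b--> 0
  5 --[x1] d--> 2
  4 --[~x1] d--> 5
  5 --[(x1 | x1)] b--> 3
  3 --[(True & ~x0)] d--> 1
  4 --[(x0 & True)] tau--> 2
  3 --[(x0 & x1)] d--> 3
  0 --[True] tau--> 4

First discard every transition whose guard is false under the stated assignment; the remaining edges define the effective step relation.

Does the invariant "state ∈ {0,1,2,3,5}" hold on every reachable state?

Safe = {0,1,2,3,5}
Reachable = {0,2,3,4,5}
  0: ok
  2: ok
  3: ok
  4: ✗ unsafe
  5: ok
counterexample path to 4: tau

Answer: INVARIANT VIOLATED at state 4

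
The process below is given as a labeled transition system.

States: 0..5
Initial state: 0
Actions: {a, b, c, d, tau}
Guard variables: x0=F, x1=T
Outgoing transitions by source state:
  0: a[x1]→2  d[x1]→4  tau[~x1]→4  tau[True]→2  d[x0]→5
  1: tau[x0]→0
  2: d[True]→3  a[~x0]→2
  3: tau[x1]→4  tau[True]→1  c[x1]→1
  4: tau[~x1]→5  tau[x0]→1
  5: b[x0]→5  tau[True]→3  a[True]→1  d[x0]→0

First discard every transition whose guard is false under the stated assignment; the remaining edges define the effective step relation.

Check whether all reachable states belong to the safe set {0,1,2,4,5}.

Safe = {0,1,2,4,5}
R = {0,1,2,3,4}
  0: ✓
  1: ✓
  2: ✓
  3: VIOLATES
  4: ✓
reach 3 via a·d — violates

Answer: INVARIANT VIOLATED at state 3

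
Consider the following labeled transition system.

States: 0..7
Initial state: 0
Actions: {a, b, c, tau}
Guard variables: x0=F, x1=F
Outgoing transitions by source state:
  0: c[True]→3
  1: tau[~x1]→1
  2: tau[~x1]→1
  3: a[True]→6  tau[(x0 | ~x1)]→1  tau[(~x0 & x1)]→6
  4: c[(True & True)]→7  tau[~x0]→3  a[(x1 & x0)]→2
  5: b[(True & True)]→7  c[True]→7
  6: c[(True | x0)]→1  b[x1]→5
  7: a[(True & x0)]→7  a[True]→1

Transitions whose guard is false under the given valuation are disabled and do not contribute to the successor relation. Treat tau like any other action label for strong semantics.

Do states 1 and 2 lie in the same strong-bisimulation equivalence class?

Answer: BISIMILAR

Analysis:
Bisimulation quotient by refinement:
  round 0: {{0,1,2,3,4,5,6,7}}
  round 1: {{0,6},{1,2},{3},{4},{5},{7}}
  round 2: {{0},{1,2},{3},{4},{5},{6},{7}}
7 equivalence class(es) (converged in 3)
[1]={1,2}  [2]={1,2}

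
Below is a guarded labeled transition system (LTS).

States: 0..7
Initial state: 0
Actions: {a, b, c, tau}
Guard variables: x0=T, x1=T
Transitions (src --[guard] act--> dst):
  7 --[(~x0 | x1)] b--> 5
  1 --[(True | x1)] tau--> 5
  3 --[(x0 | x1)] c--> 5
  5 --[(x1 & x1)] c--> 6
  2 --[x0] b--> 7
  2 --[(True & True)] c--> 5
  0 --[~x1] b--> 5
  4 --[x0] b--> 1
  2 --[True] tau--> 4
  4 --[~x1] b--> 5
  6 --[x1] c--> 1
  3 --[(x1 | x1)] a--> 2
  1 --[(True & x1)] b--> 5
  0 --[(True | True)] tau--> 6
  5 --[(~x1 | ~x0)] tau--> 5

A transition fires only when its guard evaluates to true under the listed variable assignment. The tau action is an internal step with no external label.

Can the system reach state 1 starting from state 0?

12 transition(s) survive guard evaluation.
Layer 0: {0}
Layer 1: {6}  now seen {0,6}
Layer 2: {1}  now seen {0,1,6}
Layer 3: {5}  now seen {0,1,5,6}
R = {0,1,5,6}
witness 1: tau·c

Answer: REACHABLE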